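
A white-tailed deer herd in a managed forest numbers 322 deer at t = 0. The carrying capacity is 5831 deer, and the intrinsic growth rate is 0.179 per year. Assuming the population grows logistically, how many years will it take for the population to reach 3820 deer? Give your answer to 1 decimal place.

19.4 years

A = (K − N₀)/N₀ = (5831 − 322)/322 = 17.109.
Solve 5831/(1 + 17.109·e^(−0.179t)) = 3820: 1 + 17.109·e^(−0.179t) = 1.5264, so e^(−0.179t) = 0.0307703.
−0.179·t = ln(0.0307703) = -3.4812, so t = 3.4812/0.179 = 19.448.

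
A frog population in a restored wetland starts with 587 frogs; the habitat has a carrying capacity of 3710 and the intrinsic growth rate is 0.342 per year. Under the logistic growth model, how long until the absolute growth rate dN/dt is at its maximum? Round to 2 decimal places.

Logistic growth is fastest at N = K/2 = 1855.
A = (K − N₀)/N₀ = 5.3203. Set K/(1 + A·e^(−rt)) = K/2 → A·e^(−rt) = 1.
e^(−0.342t) = 1/5.3203 = 0.18796, so t = ln(5.3203)/0.342 = 1.6715/0.342 = 4.8875.

4.89 years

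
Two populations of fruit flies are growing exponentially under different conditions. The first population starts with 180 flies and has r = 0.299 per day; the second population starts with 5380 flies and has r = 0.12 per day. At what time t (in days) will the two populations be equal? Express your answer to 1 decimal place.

Set 180·e^(0.299t) = 5380·e^(0.12t).
e^((0.299 − 0.12)t) = 5380/180 → e^(0.179·t) = 29.889.
0.179·t = ln(29.889) = 3.3975, so t = 3.3975/0.179 = 18.98.

19.0 days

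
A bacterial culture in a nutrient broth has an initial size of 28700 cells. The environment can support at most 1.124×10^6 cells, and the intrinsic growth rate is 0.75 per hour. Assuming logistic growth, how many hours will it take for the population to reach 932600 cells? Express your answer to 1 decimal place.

7.0 hours

A = (K − N₀)/N₀ = (1.124×10^6 − 28700)/28700 = 38.164.
Solve 1.124×10^6/(1 + 38.164·e^(−0.75t)) = 932600: 1 + 38.164·e^(−0.75t) = 1.2052, so e^(−0.75t) = 0.00537768.
−0.75·t = ln(0.00537768) = -5.2255, so t = 5.2255/0.75 = 6.9673.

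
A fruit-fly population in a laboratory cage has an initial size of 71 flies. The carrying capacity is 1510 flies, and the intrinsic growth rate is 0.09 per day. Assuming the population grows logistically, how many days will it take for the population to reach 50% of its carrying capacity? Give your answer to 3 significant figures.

33.4 days

A = (K − N₀)/N₀ = (1510 − 71)/71 = 20.268.
Solve 1510/(1 + 20.268·e^(−0.09t)) = 755: 1 + 20.268·e^(−0.09t) = 2, so e^(−0.09t) = 0.0493398.
−0.09·t = ln(0.0493398) = -3.009, so t = 3.009/0.09 = 33.434.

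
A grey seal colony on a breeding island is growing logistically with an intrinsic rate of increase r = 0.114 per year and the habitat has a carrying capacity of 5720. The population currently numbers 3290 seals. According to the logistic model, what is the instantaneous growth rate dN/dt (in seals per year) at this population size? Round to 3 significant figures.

159 seals per year

dN/dt = rN(1 − N/K) = 0.114 × 3290 × (1 − 3290/5720).
1 − 3290/5720 = 0.42483; dN/dt = 0.114 × 3290 × 0.42483 = 159.33.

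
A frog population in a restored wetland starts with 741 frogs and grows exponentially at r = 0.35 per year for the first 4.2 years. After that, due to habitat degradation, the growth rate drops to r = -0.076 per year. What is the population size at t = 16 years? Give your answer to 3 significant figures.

1310 frogs

Phase 1: N(4.2) = 741·e^(0.35×4.2) = 741·e^1.47 = 3222.78.
Phase 2 runs for 16 − 4.2 = 11.8 years at r = -0.076.
N(16) = 3222.78·e^(-0.076×11.8) = 3222.78·e^-0.8968 = 1314.49.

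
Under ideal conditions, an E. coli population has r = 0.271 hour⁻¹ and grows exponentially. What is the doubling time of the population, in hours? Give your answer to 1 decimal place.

2.6 hours

Doubling time t_d = ln(2)/r = 0.6931/0.271 = 2.5577.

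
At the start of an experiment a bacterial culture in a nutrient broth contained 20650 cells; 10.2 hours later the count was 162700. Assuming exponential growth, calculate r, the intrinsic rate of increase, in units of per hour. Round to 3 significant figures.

From N(t) = N₀·e^(rt): e^(r·10.2) = 162700/20650 = 7.8789.
r·10.2 = ln(7.8789) = 2.0642, so r = 2.0642/10.2 = 0.20237.

0.202 per hour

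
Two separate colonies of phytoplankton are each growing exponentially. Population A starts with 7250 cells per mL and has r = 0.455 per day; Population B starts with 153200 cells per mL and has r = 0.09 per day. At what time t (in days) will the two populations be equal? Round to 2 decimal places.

8.36 days

Set 7250·e^(0.455t) = 153200·e^(0.09t).
e^((0.455 − 0.09)t) = 153200/7250 → e^(0.365·t) = 21.131.
0.365·t = ln(21.131) = 3.0507, so t = 3.0507/0.365 = 8.3582.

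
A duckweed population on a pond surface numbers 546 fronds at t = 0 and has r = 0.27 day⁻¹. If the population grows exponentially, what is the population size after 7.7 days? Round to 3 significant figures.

4370 fronds

N(t) = N₀·e^(rt) = 546 × e^(0.27×7.7) = 546 × e^2.079.
e^2.079 ≈ 7.9965, so N ≈ 546 × 7.9965 = 4366.07.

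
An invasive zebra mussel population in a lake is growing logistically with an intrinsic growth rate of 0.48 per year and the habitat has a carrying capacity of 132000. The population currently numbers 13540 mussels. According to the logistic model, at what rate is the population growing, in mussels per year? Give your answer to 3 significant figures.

5830 mussels per year

dN/dt = rN(1 − N/K) = 0.48 × 13540 × (1 − 13540/132000).
1 − 13540/132000 = 0.89742; dN/dt = 0.48 × 13540 × 0.89742 = 5832.5.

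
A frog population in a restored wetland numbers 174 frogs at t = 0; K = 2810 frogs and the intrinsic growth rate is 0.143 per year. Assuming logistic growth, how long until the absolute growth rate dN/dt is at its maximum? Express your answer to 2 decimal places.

Logistic growth is fastest at N = K/2 = 1405.
A = (K − N₀)/N₀ = 15.149. Set K/(1 + A·e^(−rt)) = K/2 → A·e^(−rt) = 1.
e^(−0.143t) = 1/15.149 = 0.0660091, so t = ln(15.149)/0.143 = 2.718/0.143 = 19.007.

19.01 years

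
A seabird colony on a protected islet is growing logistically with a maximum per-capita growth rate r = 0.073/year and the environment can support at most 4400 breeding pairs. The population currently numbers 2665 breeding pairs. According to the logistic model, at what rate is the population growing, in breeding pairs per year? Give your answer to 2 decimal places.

76.71 breeding pairs per year

dN/dt = rN(1 − N/K) = 0.073 × 2665 × (1 − 2665/4400).
1 − 2665/4400 = 0.39432; dN/dt = 0.073 × 2665 × 0.39432 = 76.713.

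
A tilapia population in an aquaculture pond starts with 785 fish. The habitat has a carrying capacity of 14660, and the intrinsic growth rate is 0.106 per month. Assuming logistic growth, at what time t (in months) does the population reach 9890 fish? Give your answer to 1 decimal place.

34.0 months

A = (K − N₀)/N₀ = (14660 − 785)/785 = 17.675.
Solve 14660/(1 + 17.675·e^(−0.106t)) = 9890: 1 + 17.675·e^(−0.106t) = 1.4823, so e^(−0.106t) = 0.0272872.
−0.106·t = ln(0.0272872) = -3.6013, so t = 3.6013/0.106 = 33.975.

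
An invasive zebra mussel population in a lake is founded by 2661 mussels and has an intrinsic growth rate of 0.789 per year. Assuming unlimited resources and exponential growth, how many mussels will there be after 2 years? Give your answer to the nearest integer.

12893 mussels

N(t) = N₀·e^(rt) = 2661 × e^(0.789×2) = 2661 × e^1.578.
e^1.578 ≈ 4.8453, so N ≈ 2661 × 4.8453 = 12893.2.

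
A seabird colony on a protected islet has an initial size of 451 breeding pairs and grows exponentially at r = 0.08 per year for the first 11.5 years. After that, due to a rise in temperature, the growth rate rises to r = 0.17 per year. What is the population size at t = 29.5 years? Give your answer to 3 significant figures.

24100 breeding pairs

Phase 1: N(11.5) = 451·e^(0.08×11.5) = 451·e^0.92 = 1131.69.
Phase 2 runs for 29.5 − 11.5 = 18 years at r = 0.17.
N(29.5) = 1131.69·e^(0.17×18) = 1131.69·e^3.06 = 24136.2.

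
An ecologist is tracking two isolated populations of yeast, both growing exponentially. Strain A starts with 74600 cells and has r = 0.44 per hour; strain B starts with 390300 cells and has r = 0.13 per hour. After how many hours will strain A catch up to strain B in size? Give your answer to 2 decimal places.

5.34 hours

Set 74600·e^(0.44t) = 390300·e^(0.13t).
e^((0.44 − 0.13)t) = 390300/74600 → e^(0.31·t) = 5.2319.
0.31·t = ln(5.2319) = 1.6548, so t = 1.6548/0.31 = 5.338.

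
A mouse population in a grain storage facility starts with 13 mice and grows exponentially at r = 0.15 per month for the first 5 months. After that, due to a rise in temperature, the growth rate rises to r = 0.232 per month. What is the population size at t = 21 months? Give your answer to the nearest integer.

Phase 1: N(5) = 13·e^(0.15×5) = 13·e^0.75 = 27.521.
Phase 2 runs for 21 − 5 = 16 months at r = 0.232.
N(21) = 27.521·e^(0.232×16) = 27.521·e^3.712 = 1126.59.

1127 mice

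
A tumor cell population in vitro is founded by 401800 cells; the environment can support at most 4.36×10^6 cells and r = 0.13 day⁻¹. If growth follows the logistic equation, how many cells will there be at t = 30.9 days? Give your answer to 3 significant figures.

A = (K − N₀)/N₀ = (4.36×10^6 − 401800)/401800 = 9.8512.
N(t) = K/(1 + A·e^(−rt)) = 4.36×10^6/(1 + 9.8512×e^(−0.13×30.9)).
e^(−4.017) = 0.018007; denominator = 1 + 9.8512×0.018007 = 1.1774.
N = 4.36×10^6/1.1774 = 3.703109×10^6.

3700000 cells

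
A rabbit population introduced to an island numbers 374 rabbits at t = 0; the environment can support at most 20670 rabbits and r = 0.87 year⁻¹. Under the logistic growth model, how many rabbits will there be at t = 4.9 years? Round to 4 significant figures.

11720 rabbits

A = (K − N₀)/N₀ = (20670 − 374)/374 = 54.267.
N(t) = K/(1 + A·e^(−rt)) = 20670/(1 + 54.267×e^(−0.87×4.9)).
e^(−4.263) = 0.01408; denominator = 1 + 54.267×0.01408 = 1.7641.
N = 20670/1.7641 = 11717.1.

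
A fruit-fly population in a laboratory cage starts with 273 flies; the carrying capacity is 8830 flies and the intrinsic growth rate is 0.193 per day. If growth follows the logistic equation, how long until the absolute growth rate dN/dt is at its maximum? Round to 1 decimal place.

Logistic growth is fastest at N = K/2 = 4415.
A = (K − N₀)/N₀ = 31.344. Set K/(1 + A·e^(−rt)) = K/2 → A·e^(−rt) = 1.
e^(−0.193t) = 1/31.344 = 0.0319037, so t = ln(31.344)/0.193 = 3.445/0.193 = 17.85.

17.8 days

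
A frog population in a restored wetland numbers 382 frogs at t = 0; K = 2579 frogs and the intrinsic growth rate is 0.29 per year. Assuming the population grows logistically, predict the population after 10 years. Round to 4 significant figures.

1959 frogs

A = (K − N₀)/N₀ = (2579 − 382)/382 = 5.7513.
N(t) = K/(1 + A·e^(−rt)) = 2579/(1 + 5.7513×e^(−0.29×10)).
e^(−2.9) = 0.055023; denominator = 1 + 5.7513×0.055023 = 1.3165.
N = 2579/1.3165 = 1959.05.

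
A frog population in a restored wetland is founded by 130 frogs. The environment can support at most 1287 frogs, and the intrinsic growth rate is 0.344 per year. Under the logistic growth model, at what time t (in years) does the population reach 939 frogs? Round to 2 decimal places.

9.24 years

A = (K − N₀)/N₀ = (1287 − 130)/130 = 8.9.
Solve 1287/(1 + 8.9·e^(−0.344t)) = 939: 1 + 8.9·e^(−0.344t) = 1.3706, so e^(−0.344t) = 0.0416412.
−0.344·t = ln(0.0416412) = -3.1787, so t = 3.1787/0.344 = 9.2403.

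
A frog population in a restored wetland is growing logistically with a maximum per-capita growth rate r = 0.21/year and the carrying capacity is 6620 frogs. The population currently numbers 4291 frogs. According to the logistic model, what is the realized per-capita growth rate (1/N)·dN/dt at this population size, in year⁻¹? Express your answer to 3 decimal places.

0.074 per year

(1/N)·dN/dt = r(1 − N/K) = 0.21 × (1 − 4291/6620).
= 0.21 × 0.35181 = 0.073881.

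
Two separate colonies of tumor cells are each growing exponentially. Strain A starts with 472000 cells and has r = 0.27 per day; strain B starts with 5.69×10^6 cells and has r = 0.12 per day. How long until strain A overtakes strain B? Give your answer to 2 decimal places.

Set 472000·e^(0.27t) = 5.69×10^6·e^(0.12t).
e^((0.27 − 0.12)t) = 5.69×10^6/472000 → e^(0.15·t) = 12.055.
0.15·t = ln(12.055) = 2.4895, so t = 2.4895/0.15 = 16.597.

16.60 days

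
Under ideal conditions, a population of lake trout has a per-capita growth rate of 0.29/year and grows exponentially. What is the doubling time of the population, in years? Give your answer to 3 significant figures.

2.39 years

Doubling time t_d = ln(2)/r = 0.6931/0.29 = 2.3902.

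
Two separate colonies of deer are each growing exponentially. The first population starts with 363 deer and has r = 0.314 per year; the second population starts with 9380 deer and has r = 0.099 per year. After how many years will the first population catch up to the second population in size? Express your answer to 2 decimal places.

15.13 years

Set 363·e^(0.314t) = 9380·e^(0.099t).
e^((0.314 − 0.099)t) = 9380/363 → e^(0.215·t) = 25.84.
0.215·t = ln(25.84) = 3.2519, so t = 3.2519/0.215 = 15.125.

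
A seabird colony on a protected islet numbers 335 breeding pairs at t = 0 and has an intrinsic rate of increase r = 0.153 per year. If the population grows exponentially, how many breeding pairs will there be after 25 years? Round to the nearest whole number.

N(t) = N₀·e^(rt) = 335 × e^(0.153×25) = 335 × e^3.825.
e^3.825 ≈ 45.833, so N ≈ 335 × 45.833 = 15354.

15354 breeding pairs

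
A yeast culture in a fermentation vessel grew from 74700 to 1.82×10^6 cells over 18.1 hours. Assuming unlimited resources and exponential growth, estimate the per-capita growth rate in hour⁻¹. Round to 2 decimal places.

0.18 per hour

From N(t) = N₀·e^(rt): e^(r·18.1) = 1.82×10^6/74700 = 24.364.
r·18.1 = ln(24.364) = 3.1931, so r = 3.1931/18.1 = 0.17642.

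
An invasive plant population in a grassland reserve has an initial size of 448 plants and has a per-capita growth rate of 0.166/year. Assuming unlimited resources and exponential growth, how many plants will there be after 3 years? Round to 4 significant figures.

N(t) = N₀·e^(rt) = 448 × e^(0.166×3) = 448 × e^0.498.
e^0.498 ≈ 1.6454, so N ≈ 448 × 1.6454 = 737.151.

737.2 plants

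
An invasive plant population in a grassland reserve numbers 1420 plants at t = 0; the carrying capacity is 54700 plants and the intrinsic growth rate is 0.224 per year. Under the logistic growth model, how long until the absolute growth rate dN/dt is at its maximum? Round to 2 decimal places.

Logistic growth is fastest at N = K/2 = 27350.
A = (K − N₀)/N₀ = 37.521. Set K/(1 + A·e^(−rt)) = K/2 → A·e^(−rt) = 1.
e^(−0.224t) = 1/37.521 = 0.0266517, so t = ln(37.521)/0.224 = 3.6249/0.224 = 16.183.

16.18 years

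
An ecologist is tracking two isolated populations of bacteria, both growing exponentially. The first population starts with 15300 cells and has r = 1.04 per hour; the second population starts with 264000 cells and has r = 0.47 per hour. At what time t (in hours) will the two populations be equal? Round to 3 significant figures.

Set 15300·e^(1.04t) = 264000·e^(0.47t).
e^((1.04 − 0.47)t) = 264000/15300 → e^(0.57·t) = 17.255.
0.57·t = ln(17.255) = 2.8481, so t = 2.8481/0.57 = 4.9967.

5.00 hours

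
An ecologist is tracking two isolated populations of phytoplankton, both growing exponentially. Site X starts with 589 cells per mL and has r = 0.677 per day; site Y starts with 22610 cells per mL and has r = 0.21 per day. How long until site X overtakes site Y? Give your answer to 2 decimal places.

7.81 days

Set 589·e^(0.677t) = 22610·e^(0.21t).
e^((0.677 − 0.21)t) = 22610/589 → e^(0.467·t) = 38.387.
0.467·t = ln(38.387) = 3.6477, so t = 3.6477/0.467 = 7.811.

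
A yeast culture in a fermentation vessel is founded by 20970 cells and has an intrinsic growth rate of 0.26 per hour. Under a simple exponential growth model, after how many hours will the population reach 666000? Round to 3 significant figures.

Set N₀·e^(rt) = 666000: e^(0.26·t) = 666000/20970 = 31.76.
0.26·t = ln(31.76) = 3.4582, so t = 3.4582/0.26 = 13.301.

13.3 hours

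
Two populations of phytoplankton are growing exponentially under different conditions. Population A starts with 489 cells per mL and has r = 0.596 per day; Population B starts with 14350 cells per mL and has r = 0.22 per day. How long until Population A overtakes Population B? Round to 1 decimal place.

9.0 days

Set 489·e^(0.596t) = 14350·e^(0.22t).
e^((0.596 − 0.22)t) = 14350/489 → e^(0.376·t) = 29.346.
0.376·t = ln(29.346) = 3.3791, so t = 3.3791/0.376 = 8.9871.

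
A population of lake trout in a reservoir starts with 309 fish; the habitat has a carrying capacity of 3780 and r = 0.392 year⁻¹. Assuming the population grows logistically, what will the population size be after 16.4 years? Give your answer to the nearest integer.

3713 fish

A = (K − N₀)/N₀ = (3780 − 309)/309 = 11.233.
N(t) = K/(1 + A·e^(−rt)) = 3780/(1 + 11.233×e^(−0.392×16.4)).
e^(−6.429) = 0.0016144; denominator = 1 + 11.233×0.0016144 = 1.0181.
N = 3780/1.0181 = 3712.67.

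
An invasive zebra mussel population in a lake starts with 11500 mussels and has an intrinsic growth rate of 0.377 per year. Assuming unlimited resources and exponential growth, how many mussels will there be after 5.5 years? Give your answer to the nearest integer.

N(t) = N₀·e^(rt) = 11500 × e^(0.377×5.5) = 11500 × e^2.074.
e^2.074 ≈ 7.9526, so N ≈ 11500 × 7.9526 = 91455.

91455 mussels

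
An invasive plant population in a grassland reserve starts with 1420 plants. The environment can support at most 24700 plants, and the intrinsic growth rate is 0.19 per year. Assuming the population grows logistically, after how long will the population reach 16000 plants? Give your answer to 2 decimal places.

17.93 years

A = (K − N₀)/N₀ = (24700 − 1420)/1420 = 16.394.
Solve 24700/(1 + 16.394·e^(−0.19t)) = 16000: 1 + 16.394·e^(−0.19t) = 1.5437, so e^(−0.19t) = 0.0331669.
−0.19·t = ln(0.0331669) = -3.4062, so t = 3.4062/0.19 = 17.927.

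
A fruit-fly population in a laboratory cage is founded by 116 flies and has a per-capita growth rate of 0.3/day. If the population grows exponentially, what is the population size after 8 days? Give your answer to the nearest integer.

N(t) = N₀·e^(rt) = 116 × e^(0.3×8) = 116 × e^2.4.
e^2.4 ≈ 11.023, so N ≈ 116 × 11.023 = 1278.69.

1279 flies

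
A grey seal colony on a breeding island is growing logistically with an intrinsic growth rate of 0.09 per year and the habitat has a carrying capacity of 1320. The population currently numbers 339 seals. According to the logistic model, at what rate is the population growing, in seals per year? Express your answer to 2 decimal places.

22.67 seals per year

dN/dt = rN(1 − N/K) = 0.09 × 339 × (1 − 339/1320).
1 − 339/1320 = 0.74318; dN/dt = 0.09 × 339 × 0.74318 = 22.674.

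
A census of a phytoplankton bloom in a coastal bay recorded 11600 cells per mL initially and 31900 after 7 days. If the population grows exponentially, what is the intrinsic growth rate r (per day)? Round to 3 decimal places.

0.145 per day

From N(t) = N₀·e^(rt): e^(r·7) = 31900/11600 = 2.75.
r·7 = ln(2.75) = 1.0116, so r = 1.0116/7 = 0.14451.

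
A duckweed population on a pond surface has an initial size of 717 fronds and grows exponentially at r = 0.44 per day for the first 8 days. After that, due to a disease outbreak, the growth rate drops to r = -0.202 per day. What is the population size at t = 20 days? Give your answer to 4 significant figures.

Phase 1: N(8) = 717·e^(0.44×8) = 717·e^3.52 = 24223.4.
Phase 2 runs for 20 − 8 = 12 days at r = -0.202.
N(20) = 24223.4·e^(-0.202×12) = 24223.4·e^-2.424 = 2145.39.

2145 fronds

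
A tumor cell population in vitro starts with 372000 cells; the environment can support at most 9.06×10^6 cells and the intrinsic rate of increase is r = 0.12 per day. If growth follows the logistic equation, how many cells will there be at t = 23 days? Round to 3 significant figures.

A = (K − N₀)/N₀ = (9.06×10^6 − 372000)/372000 = 23.355.
N(t) = K/(1 + A·e^(−rt)) = 9.06×10^6/(1 + 23.355×e^(−0.12×23)).
e^(−2.76) = 0.063292; denominator = 1 + 23.355×0.063292 = 2.4782.
N = 9.06×10^6/2.4782 = 3.655925×10^6.

3660000 cells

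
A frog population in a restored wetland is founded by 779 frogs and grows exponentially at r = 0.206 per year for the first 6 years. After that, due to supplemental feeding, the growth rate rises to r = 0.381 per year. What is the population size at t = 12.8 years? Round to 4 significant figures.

35770 frogs

Phase 1: N(6) = 779·e^(0.206×6) = 779·e^1.236 = 2681.18.
Phase 2 runs for 12.8 − 6 = 6.8 years at r = 0.381.
N(12.8) = 2681.18·e^(0.381×6.8) = 2681.18·e^2.591 = 35768.1.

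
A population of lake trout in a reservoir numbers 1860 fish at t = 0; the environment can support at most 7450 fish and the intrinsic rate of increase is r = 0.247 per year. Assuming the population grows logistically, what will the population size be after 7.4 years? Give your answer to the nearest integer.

5023 fish

A = (K − N₀)/N₀ = (7450 − 1860)/1860 = 3.0054.
N(t) = K/(1 + A·e^(−rt)) = 7450/(1 + 3.0054×e^(−0.247×7.4)).
e^(−1.828) = 0.16077; denominator = 1 + 3.0054×0.16077 = 1.4832.
N = 7450/1.4832 = 5023.04.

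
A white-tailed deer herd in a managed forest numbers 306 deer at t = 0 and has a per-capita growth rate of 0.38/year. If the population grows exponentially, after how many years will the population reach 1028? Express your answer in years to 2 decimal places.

Set N₀·e^(rt) = 1028: e^(0.38·t) = 1028/306 = 3.3595.
0.38·t = ln(3.3595) = 1.2118, so t = 1.2118/0.38 = 3.1889.

3.19 years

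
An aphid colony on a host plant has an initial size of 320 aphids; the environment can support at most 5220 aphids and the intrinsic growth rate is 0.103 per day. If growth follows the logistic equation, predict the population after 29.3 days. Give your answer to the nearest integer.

2985 aphids

A = (K − N₀)/N₀ = (5220 − 320)/320 = 15.312.
N(t) = K/(1 + A·e^(−rt)) = 5220/(1 + 15.312×e^(−0.103×29.3)).
e^(−3.018) = 0.048904; denominator = 1 + 15.312×0.048904 = 1.7488.
N = 5220/1.7488 = 2984.84.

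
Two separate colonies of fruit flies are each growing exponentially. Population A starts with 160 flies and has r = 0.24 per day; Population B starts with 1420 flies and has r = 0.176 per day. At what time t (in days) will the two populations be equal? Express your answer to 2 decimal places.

Set 160·e^(0.24t) = 1420·e^(0.176t).
e^((0.24 − 0.176)t) = 1420/160 → e^(0.064·t) = 8.875.
0.064·t = ln(8.875) = 2.1832, so t = 2.1832/0.064 = 34.113.

34.11 days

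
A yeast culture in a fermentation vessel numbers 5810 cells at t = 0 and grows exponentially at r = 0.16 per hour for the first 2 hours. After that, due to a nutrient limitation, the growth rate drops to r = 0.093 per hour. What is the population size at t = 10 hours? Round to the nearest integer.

Phase 1: N(2) = 5810·e^(0.16×2) = 5810·e^0.32 = 8001.11.
Phase 2 runs for 10 − 2 = 8 hours at r = 0.093.
N(10) = 8001.11·e^(0.093×8) = 8001.11·e^0.744 = 16837.

16837 cells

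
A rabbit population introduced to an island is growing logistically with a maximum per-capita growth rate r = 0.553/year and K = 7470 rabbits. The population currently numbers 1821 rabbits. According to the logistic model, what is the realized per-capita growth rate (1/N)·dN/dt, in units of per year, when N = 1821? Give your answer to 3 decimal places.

(1/N)·dN/dt = r(1 − N/K) = 0.553 × (1 − 1821/7470).
= 0.553 × 0.75622 = 0.41819.

0.418 per year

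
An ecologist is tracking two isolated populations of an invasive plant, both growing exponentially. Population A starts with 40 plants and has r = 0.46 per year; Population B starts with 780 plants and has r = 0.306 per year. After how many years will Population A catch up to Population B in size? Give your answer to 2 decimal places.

19.29 years

Set 40·e^(0.46t) = 780·e^(0.306t).
e^((0.46 − 0.306)t) = 780/40 → e^(0.154·t) = 19.5.
0.154·t = ln(19.5) = 2.9704, so t = 2.9704/0.154 = 19.288.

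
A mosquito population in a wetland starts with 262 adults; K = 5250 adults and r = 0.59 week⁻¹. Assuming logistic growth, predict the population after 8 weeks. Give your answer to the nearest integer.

A = (K − N₀)/N₀ = (5250 − 262)/262 = 19.038.
N(t) = K/(1 + A·e^(−rt)) = 5250/(1 + 19.038×e^(−0.59×8)).
e^(−4.72) = 0.0089152; denominator = 1 + 19.038×0.0089152 = 1.1697.
N = 5250/1.1697 = 4488.22.

4488 adults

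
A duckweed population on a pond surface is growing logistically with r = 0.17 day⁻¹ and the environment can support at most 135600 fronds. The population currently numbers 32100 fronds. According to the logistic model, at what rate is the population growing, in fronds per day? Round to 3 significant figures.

dN/dt = rN(1 − N/K) = 0.17 × 32100 × (1 − 32100/135600).
1 − 32100/135600 = 0.76327; dN/dt = 0.17 × 32100 × 0.76327 = 4165.2.

4170 fronds per day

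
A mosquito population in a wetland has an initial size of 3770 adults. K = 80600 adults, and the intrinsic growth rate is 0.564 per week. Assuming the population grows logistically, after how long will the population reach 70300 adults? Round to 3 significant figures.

8.75 weeks

A = (K − N₀)/N₀ = (80600 − 3770)/3770 = 20.379.
Solve 80600/(1 + 20.379·e^(−0.564t)) = 70300: 1 + 20.379·e^(−0.564t) = 1.1465, so e^(−0.564t) = 0.0071894.
−0.564·t = ln(0.0071894) = -4.9351, so t = 4.9351/0.564 = 8.7503.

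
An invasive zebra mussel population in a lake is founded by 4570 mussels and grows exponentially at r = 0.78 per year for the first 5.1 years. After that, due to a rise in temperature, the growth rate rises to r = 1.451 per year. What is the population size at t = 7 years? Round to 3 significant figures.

Phase 1: N(5.1) = 4570·e^(0.78×5.1) = 4570·e^3.978 = 244084.
Phase 2 runs for 7 − 5.1 = 1.9 years at r = 1.451.
N(7) = 244084·e^(1.451×1.9) = 244084·e^2.757 = 3.844555×10^6.

3840000 mussels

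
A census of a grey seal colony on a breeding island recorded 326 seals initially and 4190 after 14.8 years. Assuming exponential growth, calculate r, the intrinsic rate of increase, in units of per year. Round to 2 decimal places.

0.17 per year

From N(t) = N₀·e^(rt): e^(r·14.8) = 4190/326 = 12.853.
r·14.8 = ln(12.853) = 2.5536, so r = 2.5536/14.8 = 0.17254.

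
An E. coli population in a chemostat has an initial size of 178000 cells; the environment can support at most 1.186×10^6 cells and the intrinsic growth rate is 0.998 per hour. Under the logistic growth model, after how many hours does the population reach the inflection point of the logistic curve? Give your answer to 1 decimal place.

Logistic growth is fastest at N = K/2 = 593000.
A = (K − N₀)/N₀ = 5.6629. Set K/(1 + A·e^(−rt)) = K/2 → A·e^(−rt) = 1.
e^(−0.998t) = 1/5.6629 = 0.176587, so t = ln(5.6629)/0.998 = 1.7339/0.998 = 1.7374.

1.7 hours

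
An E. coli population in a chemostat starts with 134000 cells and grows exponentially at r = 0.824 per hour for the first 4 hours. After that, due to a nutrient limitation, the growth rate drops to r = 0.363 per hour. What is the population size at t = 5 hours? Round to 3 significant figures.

5200000 cells

Phase 1: N(4) = 134000·e^(0.824×4) = 134000·e^3.296 = 3.61859×10^6.
Phase 2 runs for 5 − 4 = 1 hours at r = 0.363.
N(5) = 3.61859×10^6·e^(0.363×1) = 3.61859×10^6·e^0.363 = 5.202215×10^6.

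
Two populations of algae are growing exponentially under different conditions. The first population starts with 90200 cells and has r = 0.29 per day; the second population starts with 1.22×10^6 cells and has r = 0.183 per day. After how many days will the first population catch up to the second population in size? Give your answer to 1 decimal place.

Set 90200·e^(0.29t) = 1.22×10^6·e^(0.183t).
e^((0.29 − 0.183)t) = 1.22×10^6/90200 → e^(0.107·t) = 13.525.
0.107·t = ln(13.525) = 2.6046, so t = 2.6046/0.107 = 24.342.

24.3 days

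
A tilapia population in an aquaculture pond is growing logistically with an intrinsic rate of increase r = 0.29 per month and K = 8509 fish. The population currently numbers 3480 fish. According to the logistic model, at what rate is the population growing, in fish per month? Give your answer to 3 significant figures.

596 fish per month

dN/dt = rN(1 − N/K) = 0.29 × 3480 × (1 − 3480/8509).
1 − 3480/8509 = 0.59102; dN/dt = 0.29 × 3480 × 0.59102 = 596.46.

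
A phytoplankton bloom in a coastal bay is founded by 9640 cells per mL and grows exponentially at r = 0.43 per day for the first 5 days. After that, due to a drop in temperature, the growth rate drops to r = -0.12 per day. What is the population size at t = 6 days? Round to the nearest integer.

73400 cells per mL

Phase 1: N(5) = 9640·e^(0.43×5) = 9640·e^2.15 = 82758.
Phase 2 runs for 6 − 5 = 1 days at r = -0.12.
N(6) = 82758·e^(-0.12×1) = 82758·e^-0.12 = 73399.8.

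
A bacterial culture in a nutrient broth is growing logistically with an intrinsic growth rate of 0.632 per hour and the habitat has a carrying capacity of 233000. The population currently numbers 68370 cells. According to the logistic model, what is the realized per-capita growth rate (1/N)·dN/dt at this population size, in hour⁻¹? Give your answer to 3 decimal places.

(1/N)·dN/dt = r(1 − N/K) = 0.632 × (1 − 68370/233000).
= 0.632 × 0.70657 = 0.44655.

0.447 per hour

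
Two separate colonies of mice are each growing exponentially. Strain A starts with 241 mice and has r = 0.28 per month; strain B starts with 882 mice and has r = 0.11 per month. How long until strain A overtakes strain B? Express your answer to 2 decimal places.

7.63 months

Set 241·e^(0.28t) = 882·e^(0.11t).
e^((0.28 − 0.11)t) = 882/241 → e^(0.17·t) = 3.6598.
0.17·t = ln(3.6598) = 1.2974, so t = 1.2974/0.17 = 7.6317.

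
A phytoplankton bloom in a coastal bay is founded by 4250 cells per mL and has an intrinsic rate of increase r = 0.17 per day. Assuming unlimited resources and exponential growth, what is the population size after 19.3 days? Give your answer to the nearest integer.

N(t) = N₀·e^(rt) = 4250 × e^(0.17×19.3) = 4250 × e^3.281.
e^3.281 ≈ 26.602, so N ≈ 4250 × 26.602 = 113060.

113060 cells per mL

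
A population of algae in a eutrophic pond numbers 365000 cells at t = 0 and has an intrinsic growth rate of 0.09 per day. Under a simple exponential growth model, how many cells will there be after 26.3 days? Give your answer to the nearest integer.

3892852 cells

N(t) = N₀·e^(rt) = 365000 × e^(0.09×26.3) = 365000 × e^2.367.
e^2.367 ≈ 10.665, so N ≈ 365000 × 10.665 = 3.892852×10^6.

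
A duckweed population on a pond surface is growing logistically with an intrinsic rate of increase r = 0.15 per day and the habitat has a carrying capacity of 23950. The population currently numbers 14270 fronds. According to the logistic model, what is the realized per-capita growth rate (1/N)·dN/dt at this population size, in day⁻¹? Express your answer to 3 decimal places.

(1/N)·dN/dt = r(1 − N/K) = 0.15 × (1 − 14270/23950).
= 0.15 × 0.40418 = 0.060626.

0.061 per day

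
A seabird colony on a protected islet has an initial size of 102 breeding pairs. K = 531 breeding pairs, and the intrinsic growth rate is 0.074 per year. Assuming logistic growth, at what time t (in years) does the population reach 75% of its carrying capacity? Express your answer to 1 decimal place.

34.3 years

A = (K − N₀)/N₀ = (531 − 102)/102 = 4.2059.
Solve 531/(1 + 4.2059·e^(−0.074t)) = 398.25: 1 + 4.2059·e^(−0.074t) = 1.3333, so e^(−0.074t) = 0.0792541.
−0.074·t = ln(0.0792541) = -2.5351, so t = 2.5351/0.074 = 34.258.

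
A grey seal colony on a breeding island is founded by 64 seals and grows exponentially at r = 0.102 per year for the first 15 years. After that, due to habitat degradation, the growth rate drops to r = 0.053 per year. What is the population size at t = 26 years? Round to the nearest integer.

Phase 1: N(15) = 64·e^(0.102×15) = 64·e^1.53 = 295.563.
Phase 2 runs for 26 − 15 = 11 years at r = 0.053.
N(26) = 295.563·e^(0.053×11) = 295.563·e^0.583 = 529.473.

529 seals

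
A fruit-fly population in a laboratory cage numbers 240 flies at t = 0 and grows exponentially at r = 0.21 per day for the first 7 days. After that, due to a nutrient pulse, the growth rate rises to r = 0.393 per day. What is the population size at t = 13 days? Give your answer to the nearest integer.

Phase 1: N(7) = 240·e^(0.21×7) = 240·e^1.47 = 1043.82.
Phase 2 runs for 13 − 7 = 6 days at r = 0.393.
N(13) = 1043.82·e^(0.393×6) = 1043.82·e^2.358 = 11032.9.

11033 flies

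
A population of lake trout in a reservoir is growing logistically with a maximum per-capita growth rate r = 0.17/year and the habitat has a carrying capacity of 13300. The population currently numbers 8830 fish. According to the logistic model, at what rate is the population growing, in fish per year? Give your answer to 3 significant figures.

dN/dt = rN(1 − N/K) = 0.17 × 8830 × (1 − 8830/13300).
1 − 8830/13300 = 0.33609; dN/dt = 0.17 × 8830 × 0.33609 = 504.51.

505 fish per year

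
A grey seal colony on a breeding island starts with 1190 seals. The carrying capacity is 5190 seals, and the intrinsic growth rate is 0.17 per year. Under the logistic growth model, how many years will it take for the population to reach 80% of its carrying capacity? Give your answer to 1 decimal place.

A = (K − N₀)/N₀ = (5190 − 1190)/1190 = 3.3613.
Solve 5190/(1 + 3.3613·e^(−0.17t)) = 4152: 1 + 3.3613·e^(−0.17t) = 1.25, so e^(−0.17t) = 0.074375.
−0.17·t = ln(0.074375) = -2.5986, so t = 2.5986/0.17 = 15.286.

15.3 years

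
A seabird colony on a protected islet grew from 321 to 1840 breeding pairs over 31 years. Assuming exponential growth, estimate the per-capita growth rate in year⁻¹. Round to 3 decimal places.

0.056 per year

From N(t) = N₀·e^(rt): e^(r·31) = 1840/321 = 5.7321.
r·31 = ln(5.7321) = 1.7461, so r = 1.7461/31 = 0.056325.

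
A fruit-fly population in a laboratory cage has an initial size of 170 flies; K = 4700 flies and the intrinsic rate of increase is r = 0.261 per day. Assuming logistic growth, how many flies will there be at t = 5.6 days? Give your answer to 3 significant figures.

655 flies

A = (K − N₀)/N₀ = (4700 − 170)/170 = 26.647.
N(t) = K/(1 + A·e^(−rt)) = 4700/(1 + 26.647×e^(−0.261×5.6)).
e^(−1.462) = 0.23186; denominator = 1 + 26.647×0.23186 = 7.1785.
N = 4700/7.1785 = 654.731.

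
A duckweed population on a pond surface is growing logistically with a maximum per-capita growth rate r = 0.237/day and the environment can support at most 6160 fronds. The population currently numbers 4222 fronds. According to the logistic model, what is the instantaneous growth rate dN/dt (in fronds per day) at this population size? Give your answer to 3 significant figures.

315 fronds per day

dN/dt = rN(1 − N/K) = 0.237 × 4222 × (1 − 4222/6160).
1 − 4222/6160 = 0.31461; dN/dt = 0.237 × 4222 × 0.31461 = 314.8.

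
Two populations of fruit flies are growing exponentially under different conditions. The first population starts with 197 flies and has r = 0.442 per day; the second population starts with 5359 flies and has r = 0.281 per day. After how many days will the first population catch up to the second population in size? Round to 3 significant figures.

20.5 days

Set 197·e^(0.442t) = 5359·e^(0.281t).
e^((0.442 − 0.281)t) = 5359/197 → e^(0.161·t) = 27.203.
0.161·t = ln(27.203) = 3.3033, so t = 3.3033/0.161 = 20.518.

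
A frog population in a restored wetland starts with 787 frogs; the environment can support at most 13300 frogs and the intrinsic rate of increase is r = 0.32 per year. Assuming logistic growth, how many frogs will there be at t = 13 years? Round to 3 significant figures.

10700 frogs

A = (K − N₀)/N₀ = (13300 − 787)/787 = 15.9.
N(t) = K/(1 + A·e^(−rt)) = 13300/(1 + 15.9×e^(−0.32×13)).
e^(−4.16) = 0.015608; denominator = 1 + 15.9×0.015608 = 1.2482.
N = 13300/1.2482 = 10655.7.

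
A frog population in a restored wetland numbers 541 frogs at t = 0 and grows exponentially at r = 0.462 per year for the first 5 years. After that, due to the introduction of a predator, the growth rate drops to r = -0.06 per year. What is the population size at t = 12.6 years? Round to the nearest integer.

Phase 1: N(5) = 541·e^(0.462×5) = 541·e^2.31 = 5450.26.
Phase 2 runs for 12.6 − 5 = 7.6 years at r = -0.06.
N(12.6) = 5450.26·e^(-0.06×7.6) = 5450.26·e^-0.456 = 3454.45.

3454 frogs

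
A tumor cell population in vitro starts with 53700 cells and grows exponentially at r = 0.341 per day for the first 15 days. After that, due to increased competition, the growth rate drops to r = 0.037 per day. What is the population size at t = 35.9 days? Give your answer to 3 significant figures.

19400000 cells

Phase 1: N(15) = 53700·e^(0.341×15) = 53700·e^5.115 = 8.941092×10^6.
Phase 2 runs for 35.9 − 15 = 20.9 days at r = 0.037.
N(35.9) = 8.941092×10^6·e^(0.037×20.9) = 8.941092×10^6·e^0.7733 = 1.93745×10^7.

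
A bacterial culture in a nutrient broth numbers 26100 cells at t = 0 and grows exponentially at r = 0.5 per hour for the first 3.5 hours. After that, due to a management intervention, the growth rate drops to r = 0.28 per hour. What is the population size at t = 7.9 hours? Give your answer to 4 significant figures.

Phase 1: N(3.5) = 26100·e^(0.5×3.5) = 26100·e^1.75 = 150195.
Phase 2 runs for 7.9 − 3.5 = 4.4 hours at r = 0.28.
N(7.9) = 150195·e^(0.28×4.4) = 150195·e^1.232 = 514881.

514900 cells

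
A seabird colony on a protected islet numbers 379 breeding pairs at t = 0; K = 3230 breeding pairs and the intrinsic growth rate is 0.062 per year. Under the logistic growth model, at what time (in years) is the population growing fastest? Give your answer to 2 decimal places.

Logistic growth is fastest at N = K/2 = 1615.
A = (K − N₀)/N₀ = 7.5224. Set K/(1 + A·e^(−rt)) = K/2 → A·e^(−rt) = 1.
e^(−0.062t) = 1/7.5224 = 0.132936, so t = ln(7.5224)/0.062 = 2.0179/0.062 = 32.547.

32.55 years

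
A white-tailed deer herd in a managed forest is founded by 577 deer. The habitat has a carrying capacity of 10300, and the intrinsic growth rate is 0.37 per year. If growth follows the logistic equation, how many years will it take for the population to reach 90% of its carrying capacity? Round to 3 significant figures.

A = (K − N₀)/N₀ = (10300 − 577)/577 = 16.851.
Solve 10300/(1 + 16.851·e^(−0.37t)) = 9270: 1 + 16.851·e^(−0.37t) = 1.1111, so e^(−0.37t) = 0.00659376.
−0.37·t = ln(0.00659376) = -5.0216, so t = 5.0216/0.37 = 13.572.

13.6 years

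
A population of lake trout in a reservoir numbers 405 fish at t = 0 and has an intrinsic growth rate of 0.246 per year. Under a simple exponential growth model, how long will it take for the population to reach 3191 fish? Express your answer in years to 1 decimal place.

Set N₀·e^(rt) = 3191: e^(0.246·t) = 3191/405 = 7.879.
0.246·t = ln(7.879) = 2.0642, so t = 2.0642/0.246 = 8.3911.

8.4 years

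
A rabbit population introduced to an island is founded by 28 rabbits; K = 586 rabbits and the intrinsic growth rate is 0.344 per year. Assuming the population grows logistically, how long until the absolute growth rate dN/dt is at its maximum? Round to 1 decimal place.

Logistic growth is fastest at N = K/2 = 293.
A = (K − N₀)/N₀ = 19.929. Set K/(1 + A·e^(−rt)) = K/2 → A·e^(−rt) = 1.
e^(−0.344t) = 1/19.929 = 0.0501792, so t = ln(19.929)/0.344 = 2.9922/0.344 = 8.6981.

8.7 years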